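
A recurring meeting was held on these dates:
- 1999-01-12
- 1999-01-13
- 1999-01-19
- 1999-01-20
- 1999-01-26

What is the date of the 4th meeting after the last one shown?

The gap pattern 1, 6, 1, 6 repeats every 2 events.
These are the Tuesdays and Wednesdays of each week.
The following Wednesday is 1999-01-27.
Next Tuesday: 1999-02-02.
Next Wednesday: 1999-02-03.
The following Tuesday is 1999-02-09.

1999-02-09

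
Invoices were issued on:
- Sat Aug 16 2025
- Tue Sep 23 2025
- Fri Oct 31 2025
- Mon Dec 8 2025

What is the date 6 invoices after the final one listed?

The spacing is 38, 38, 38 days — always 38 days.
Mon Dec 8 2025 + 38 days = Thu Jan 15 2026.
Thu Jan 15 2026 + 38 days = Sun Feb 22 2026.
Sun Feb 22 2026 + 38 days = Wed Apr 1 2026.
Wed Apr 1 2026 + 38 days = Sat May 9 2026.
Sat May 9 2026 + 38 days = Tue Jun 16 2026.
Tue Jun 16 2026 + 38 days = Fri Jul 24 2026.

Fri Jul 24 2026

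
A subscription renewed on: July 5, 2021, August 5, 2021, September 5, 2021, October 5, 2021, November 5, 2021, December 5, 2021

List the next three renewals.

Each date is the 5th; the gaps (31, 31, 30, 31, 30) track the month lengths.
The rule is the 5th of each month.
January 2022: January 5, 2022.
February 2022: February 5, 2022.
March 2022: March 5, 2022.

January 5, 2022; February 5, 2022; March 5, 2022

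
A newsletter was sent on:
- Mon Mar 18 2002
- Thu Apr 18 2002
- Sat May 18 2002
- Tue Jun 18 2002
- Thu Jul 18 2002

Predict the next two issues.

Sun Aug 18 2002, Wed Sep 18 2002

Gaps: 31, 30, 31, 30 days — not constant. Every event is on the 18th of the month.
Pattern: the 18th of each month.
Next: August 2002 → Sun Aug 18 2002.
September 2002: Wed Sep 18 2002.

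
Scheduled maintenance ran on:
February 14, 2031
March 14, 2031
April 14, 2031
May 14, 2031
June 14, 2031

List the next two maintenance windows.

Gaps: 28, 31, 30, 31 days — not constant. Every event is on the 14th of the month.
Pattern: the 14th of each month.
Next: July 2031 → July 14, 2031.
Next: August 2031 → August 14, 2031.

July 14, 2031; August 14, 2031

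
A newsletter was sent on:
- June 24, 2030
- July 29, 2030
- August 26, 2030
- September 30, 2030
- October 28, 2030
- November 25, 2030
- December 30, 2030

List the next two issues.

These are Mondays with 35, 28, 35, 28, 28, 35-day gaps.
Each is the final Monday of its month — July 29, 2030 is past the 28th, so '4th Monday' doesn't fit.
January 2031 ends with Monday January 27, 2031.
February 2031 ends with Monday February 24, 2031.

January 27, 2031; February 24, 2031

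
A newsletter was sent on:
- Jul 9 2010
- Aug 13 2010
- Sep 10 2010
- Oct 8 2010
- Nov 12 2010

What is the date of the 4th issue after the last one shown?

Mar 11 2011

Gaps: 35, 28, 28, 35 days — a mix of 28 and 35. Every date is a Friday.
Each is the 2nd Friday of its month.
December 2010 — 2nd Friday is Dec 10 2010.
January 2011 — 2nd Friday is Jan 14 2011.
February 2011 — 2nd Friday is Feb 11 2011.
March 2011 — 2nd Friday is Mar 11 2011.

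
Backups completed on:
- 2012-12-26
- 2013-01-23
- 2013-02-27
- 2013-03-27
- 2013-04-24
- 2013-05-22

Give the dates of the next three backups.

2013-06-26, 2013-07-24, 2013-08-28

These are Wednesdays at 28- or 35-day spacing (28, 35, 28, 28, 28).
The pattern: 4th Wednesday of the month.
4th Wednesday of June 2013: 2013-06-26.
4th Wednesday of July 2013: 2013-07-24.
August 2013 — 4th Wednesday is 2013-08-28.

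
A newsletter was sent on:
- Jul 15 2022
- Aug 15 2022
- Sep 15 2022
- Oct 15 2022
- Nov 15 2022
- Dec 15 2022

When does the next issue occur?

Gaps: 31, 31, 30, 31, 30 days — not constant. Every event is on the 15th of the month.
Pattern: the 15th of each month.
Next: January 2023 → Jan 15 2023.

Jan 15 2023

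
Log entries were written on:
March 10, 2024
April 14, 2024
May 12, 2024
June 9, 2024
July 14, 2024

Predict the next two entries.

August 11, 2024; September 8, 2024

Gaps: 35, 28, 28, 35 days — a mix of 28 and 35. Every date is a Sunday.
Each is the 2nd Sunday of its month.
August 2024 — 2nd Sunday is August 11, 2024.
September 2024 — 2nd Sunday is September 8, 2024.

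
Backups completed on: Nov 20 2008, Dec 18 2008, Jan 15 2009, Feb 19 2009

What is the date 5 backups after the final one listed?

Jul 16 2009

These are Thursdays at 28- or 35-day spacing (28, 28, 35).
The pattern: 3rd Thursday of the month.
3rd Thursday of March 2009: Mar 19 2009.
3rd Thursday of April 2009: Apr 16 2009.
3rd Thursday of May 2009: May 21 2009.
3rd Thursday of June 2009: Jun 18 2009.
July 2009 — 3rd Thursday is Jul 16 2009.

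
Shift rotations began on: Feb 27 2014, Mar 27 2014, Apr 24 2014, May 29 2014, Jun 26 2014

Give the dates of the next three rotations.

Jul 31 2014, Aug 28 2014, Sep 25 2014

All Thursdays; the gaps (28, 28, 35, 28) vary with month length.
This is the last Thursday of each month.
Last Thursday of July 2014: Jul 31 2014.
Last Thursday of August 2014: Aug 28 2014.
September 2014 ends with Thursday Sep 25 2014.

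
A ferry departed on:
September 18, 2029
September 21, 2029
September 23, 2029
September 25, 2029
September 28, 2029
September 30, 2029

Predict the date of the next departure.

October 2, 2029

The gap pattern 3, 2, 2, 3, 2 repeats every 3 events.
These are the Tuesdays, Fridays and Sundays of each week.
The following Tuesday is October 2, 2029.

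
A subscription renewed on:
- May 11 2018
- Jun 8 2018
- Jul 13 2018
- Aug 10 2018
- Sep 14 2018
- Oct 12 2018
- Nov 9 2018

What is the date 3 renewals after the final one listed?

Gaps: 28, 35, 28, 35, 28, 28 days — a mix of 28 and 35. Every date is a Friday.
Each is the 2nd Friday of its month.
December 2018 — 2nd Friday is Dec 14 2018.
January 2019 — 2nd Friday is Jan 11 2019.
2nd Friday of February 2019: Feb 8 2019.

Feb 8 2019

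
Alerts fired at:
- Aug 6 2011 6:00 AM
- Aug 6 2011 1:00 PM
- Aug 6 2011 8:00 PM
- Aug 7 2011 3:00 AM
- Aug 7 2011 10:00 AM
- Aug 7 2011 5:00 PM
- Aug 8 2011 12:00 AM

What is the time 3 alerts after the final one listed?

Aug 8 2011 9:00 PM

Spacing: 7, 7, 7, 7, 7, 7 h — constant 7 h.
Aug 8 2011 12:00 AM + 7 h = Aug 8 2011 7:00 AM.
Aug 8 2011 7:00 AM + 7 h = Aug 8 2011 2:00 PM.
Aug 8 2011 2:00 PM + 7 h = Aug 8 2011 9:00 PM.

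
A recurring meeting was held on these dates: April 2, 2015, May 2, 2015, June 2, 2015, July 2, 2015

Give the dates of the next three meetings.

Gaps: 30, 31, 30 days — not constant. Every event is on the 2nd of the month.
Pattern: the 2nd of each month.
August 2015: August 2, 2015.
September 2015: September 2, 2015.
Next: October 2015 → October 2, 2015.

August 2, 2015; September 2, 2015; October 2, 2015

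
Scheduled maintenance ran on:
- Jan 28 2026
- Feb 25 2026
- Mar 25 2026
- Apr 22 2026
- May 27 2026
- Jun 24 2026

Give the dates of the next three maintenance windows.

Jul 22 2026, Aug 26 2026, Sep 23 2026

These are Wednesdays at 28- or 35-day spacing (28, 28, 28, 35, 28).
The pattern: 4th Wednesday of the month.
4th Wednesday of July 2026: Jul 22 2026.
4th Wednesday of August 2026: Aug 26 2026.
September 2026 — 4th Wednesday is Sep 23 2026.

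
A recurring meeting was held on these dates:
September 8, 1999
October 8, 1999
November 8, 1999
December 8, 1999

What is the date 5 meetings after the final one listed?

May 8, 2000

The day-of-month is always 8 (30, 31, 30 days between events).
So this recurs on the 8th of each month.
Next: January 2000 → January 8, 2000.
Next: February 2000 → February 8, 2000.
Next: March 2000 → March 8, 2000.
April 2000: April 8, 2000.
May 2000: May 8, 2000.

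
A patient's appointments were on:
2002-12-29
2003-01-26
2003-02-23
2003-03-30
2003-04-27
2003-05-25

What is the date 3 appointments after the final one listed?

Every date is a Sunday; gaps 28, 28, 35, 28, 28 days.
Each is the last Sunday of its month (at least one falls on the 29th or later, ruling out '4th Sunday').
Last Sunday of June 2003: 2003-06-29.
Last Sunday of July 2003: 2003-07-27.
Last Sunday of August 2003: 2003-08-31.

2003-08-31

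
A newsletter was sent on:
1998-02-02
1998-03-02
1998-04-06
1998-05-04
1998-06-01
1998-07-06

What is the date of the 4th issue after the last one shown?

All dates are Mondays, 28, 35, 28, 28, 35 days apart.
Specifically, the 1st Monday of each month.
1st Monday of August 1998: 1998-08-03.
September 1998 — 1st Monday is 1998-09-07.
October 1998 — 1st Monday is 1998-10-05.
November 1998 — 1st Monday is 1998-11-02.

1998-11-02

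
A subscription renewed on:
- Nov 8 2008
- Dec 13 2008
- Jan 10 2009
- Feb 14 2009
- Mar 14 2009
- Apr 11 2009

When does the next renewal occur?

Gaps: 35, 28, 35, 28, 28 days — a mix of 28 and 35. Every date is a Saturday.
Each is the 2nd Saturday of its month.
May 2009 — 2nd Saturday is May 9 2009.

May 9 2009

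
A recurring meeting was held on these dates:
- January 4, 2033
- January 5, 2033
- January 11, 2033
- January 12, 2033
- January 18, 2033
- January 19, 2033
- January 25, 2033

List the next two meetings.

Every event lands on a Tuesday or Wednesday (gaps cycle 1, 6, 1, 6, 1, 6).
So the schedule is: every Tuesday and Wednesday.
Next Wednesday: January 26, 2033.
Next Tuesday: February 1, 2033.

January 26, 2033; February 1, 2033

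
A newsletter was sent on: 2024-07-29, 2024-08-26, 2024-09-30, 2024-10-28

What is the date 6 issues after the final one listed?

2025-04-28

All Mondays; the gaps (28, 35, 28) vary with month length.
This is the last Monday of each month.
November 2024 ends with Monday 2024-11-25.
December 2024 ends with Monday 2024-12-30.
Last Monday of January 2025: 2025-01-27.
Last Monday of February 2025: 2025-02-24.
Last Monday of March 2025: 2025-03-31.
Last Monday of April 2025: 2025-04-28.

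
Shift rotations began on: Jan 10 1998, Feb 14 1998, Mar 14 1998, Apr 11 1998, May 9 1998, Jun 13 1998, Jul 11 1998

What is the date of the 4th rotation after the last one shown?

Nov 14 1998

These are Saturdays at 28- or 35-day spacing (35, 28, 28, 28, 35, 28).
The pattern: 2nd Saturday of the month.
2nd Saturday of August 1998: Aug 8 1998.
September 1998 — 2nd Saturday is Sep 12 1998.
October 1998 — 2nd Saturday is Oct 10 1998.
2nd Saturday of November 1998: Nov 14 1998.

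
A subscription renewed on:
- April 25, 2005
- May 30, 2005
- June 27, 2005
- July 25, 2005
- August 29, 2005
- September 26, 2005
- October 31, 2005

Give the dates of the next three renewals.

November 28, 2005; December 26, 2005; January 30, 2006

Every date is a Monday; gaps 35, 28, 28, 35, 28, 35 days.
Each is the last Monday of its month (at least one falls on the 29th or later, ruling out '4th Monday').
Last Monday of November 2005: November 28, 2005.
December 2005 ends with Monday December 26, 2005.
Last Monday of January 2006: January 30, 2006.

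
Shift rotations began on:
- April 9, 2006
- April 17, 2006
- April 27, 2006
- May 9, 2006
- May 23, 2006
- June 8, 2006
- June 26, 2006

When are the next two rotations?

July 16, 2006; August 7, 2006

Intervals are 8, 10, 12, 14, 16, 18 days — an arithmetic progression with common difference 2.
Next gap: 20 days. June 26, 2006 + 20 days = July 16, 2006.
Next gap: 22 days. July 16, 2006 + 22 days = August 7, 2006.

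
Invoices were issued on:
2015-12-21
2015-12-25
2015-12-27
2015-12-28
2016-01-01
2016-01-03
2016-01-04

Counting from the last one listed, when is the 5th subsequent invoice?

Gaps: 4, 2, 1, 4, 2, 1 days — not constant, but cyclic with period 3.
The events fall on every Monday, Friday and Sunday.
Next Friday: 2016-01-08.
Next Sunday: 2016-01-10.
Next Monday: 2016-01-11.
Next Friday: 2016-01-15.
The following Sunday is 2016-01-17.

2016-01-17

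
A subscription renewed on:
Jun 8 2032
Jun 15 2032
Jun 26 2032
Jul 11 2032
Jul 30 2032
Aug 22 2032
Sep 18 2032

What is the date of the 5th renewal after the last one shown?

Gaps: 7, 11, 15, 19, 23, 27 days — each gap is 4 larger than the previous one.
Next gap: 31 days. Sep 18 2032 + 31 days = Oct 19 2032.
Next gap: 35 days. Oct 19 2032 + 35 days = Nov 23 2032.
Next gap: 39 days. Nov 23 2032 + 39 days = Jan 1 2033.
Next gap: 43 days. Jan 1 2033 + 43 days = Feb 13 2033.
Next gap: 47 days. Feb 13 2033 + 47 days = Apr 1 2033.

Apr 1 2033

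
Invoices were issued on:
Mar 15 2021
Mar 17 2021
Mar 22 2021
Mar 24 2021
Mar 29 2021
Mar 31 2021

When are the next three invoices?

Gaps: 2, 5, 2, 5, 2 days — not constant, but cyclic with period 2.
The events fall on every Monday and Wednesday.
The following Monday is Apr 5 2021.
The following Wednesday is Apr 7 2021.
The following Monday is Apr 12 2021.

Apr 5 2021, Apr 7 2021, Apr 12 2021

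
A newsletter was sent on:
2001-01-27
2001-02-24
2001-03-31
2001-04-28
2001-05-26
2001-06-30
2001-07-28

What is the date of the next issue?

2001-08-25

These are Saturdays with 28, 35, 28, 28, 35, 28-day gaps.
Each is the final Saturday of its month — 2001-03-31 is past the 28th, so '4th Saturday' doesn't fit.
August 2001 ends with Saturday 2001-08-25.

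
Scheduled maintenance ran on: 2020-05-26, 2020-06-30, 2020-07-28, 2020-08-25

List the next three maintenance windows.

Every date is a Tuesday; gaps 35, 28, 28 days.
Each is the last Tuesday of its month (at least one falls on the 29th or later, ruling out '4th Tuesday').
September 2020 ends with Tuesday 2020-09-29.
October 2020 ends with Tuesday 2020-10-27.
November 2020 ends with Tuesday 2020-11-24.

2020-09-29, 2020-10-27, 2020-11-24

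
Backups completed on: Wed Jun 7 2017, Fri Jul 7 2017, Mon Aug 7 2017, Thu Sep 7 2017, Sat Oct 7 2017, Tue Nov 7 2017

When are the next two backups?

Gaps: 30, 31, 31, 30, 31 days — not constant. Every event is on the 7th of the month.
Pattern: the 7th of each month.
December 2017: Thu Dec 7 2017.
Next: January 2018 → Sun Jan 7 2018.

Thu Dec 7 2017, Sun Jan 7 2018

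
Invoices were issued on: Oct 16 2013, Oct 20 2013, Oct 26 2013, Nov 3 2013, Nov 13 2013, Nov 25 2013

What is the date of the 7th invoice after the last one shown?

Apr 14 2014

Gaps: 4, 6, 8, 10, 12 days — each gap is 2 larger than the previous one.
Next gap: 14 days. Nov 25 2013 + 14 days = Dec 9 2013.
Next gap: 16 days. Dec 9 2013 + 16 days = Dec 25 2013.
Next gap: 18 days. Dec 25 2013 + 18 days = Jan 12 2014.
Next gap: 20 days. Jan 12 2014 + 20 days = Feb 1 2014.
Next gap: 22 days. Feb 1 2014 + 22 days = Feb 23 2014.
Next gap: 24 days. Feb 23 2014 + 24 days = Mar 19 2014.
Next gap: 26 days. Mar 19 2014 + 26 days = Apr 14 2014.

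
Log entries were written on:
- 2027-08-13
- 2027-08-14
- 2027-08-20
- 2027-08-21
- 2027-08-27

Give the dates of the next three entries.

2027-08-28, 2027-09-03, 2027-09-04

Gaps: 1, 6, 1, 6 days — not constant, but cyclic with period 2.
The events fall on every Friday and Saturday.
The following Saturday is 2027-08-28.
Next Friday: 2027-09-03.
The following Saturday is 2027-09-04.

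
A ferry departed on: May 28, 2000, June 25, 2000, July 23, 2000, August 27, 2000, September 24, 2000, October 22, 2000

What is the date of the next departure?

Gaps: 28, 28, 35, 28, 28 days — a mix of 28 and 35. Every date is a Sunday.
Each is the 4th Sunday of its month.
4th Sunday of November 2000: November 26, 2000.

November 26, 2000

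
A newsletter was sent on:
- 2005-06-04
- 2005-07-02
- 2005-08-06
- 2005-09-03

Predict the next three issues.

2005-10-01, 2005-11-05, 2005-12-03

These are Saturdays at 28- or 35-day spacing (28, 35, 28).
The pattern: 1st Saturday of the month.
October 2005 — 1st Saturday is 2005-10-01.
1st Saturday of November 2005: 2005-11-05.
1st Saturday of December 2005: 2005-12-03.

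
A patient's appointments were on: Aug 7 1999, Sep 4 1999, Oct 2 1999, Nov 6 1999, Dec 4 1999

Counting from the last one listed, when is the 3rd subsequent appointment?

Mar 4 2000

Gaps: 28, 28, 35, 28 days — a mix of 28 and 35. Every date is a Saturday.
Each is the 1st Saturday of its month.
1st Saturday of January 2000: Jan 1 2000.
February 2000 — 1st Saturday is Feb 5 2000.
March 2000 — 1st Saturday is Mar 4 2000.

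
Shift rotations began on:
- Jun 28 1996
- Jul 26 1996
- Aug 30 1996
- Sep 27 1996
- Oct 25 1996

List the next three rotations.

Nov 29 1996, Dec 27 1996, Jan 31 1997

Every date is a Friday; gaps 28, 35, 28, 28 days.
Each is the last Friday of its month (at least one falls on the 29th or later, ruling out '4th Friday').
Last Friday of November 1996: Nov 29 1996.
Last Friday of December 1996: Dec 27 1996.
Last Friday of January 1997: Jan 31 1997.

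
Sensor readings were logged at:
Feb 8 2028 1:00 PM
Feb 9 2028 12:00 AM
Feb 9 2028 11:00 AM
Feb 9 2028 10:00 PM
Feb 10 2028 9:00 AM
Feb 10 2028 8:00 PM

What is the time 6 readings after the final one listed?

Feb 13 2028 2:00 PM

Spacing: 11, 11, 11, 11, 11 h — constant 11 h.
Feb 10 2028 8:00 PM + 11 h = Feb 11 2028 7:00 AM.
Feb 11 2028 7:00 AM + 11 h = Feb 11 2028 6:00 PM.
Feb 11 2028 6:00 PM + 11 h = Feb 12 2028 5:00 AM.
Feb 12 2028 5:00 AM + 11 h = Feb 12 2028 4:00 PM.
Feb 12 2028 4:00 PM + 11 h = Feb 13 2028 3:00 AM.
Feb 13 2028 3:00 AM + 11 h = Feb 13 2028 2:00 PM.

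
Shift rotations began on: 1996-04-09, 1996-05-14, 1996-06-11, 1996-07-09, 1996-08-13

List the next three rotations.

1996-09-10, 1996-10-08, 1996-11-12

All dates are Tuesdays, 35, 28, 28, 35 days apart.
Specifically, the 2nd Tuesday of each month.
September 1996 — 2nd Tuesday is 1996-09-10.
2nd Tuesday of October 1996: 1996-10-08.
2nd Tuesday of November 1996: 1996-11-12.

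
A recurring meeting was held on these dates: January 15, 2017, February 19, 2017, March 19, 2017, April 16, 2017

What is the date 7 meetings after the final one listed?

November 19, 2017

All dates are Sundays, 35, 28, 28 days apart.
Specifically, the 3rd Sunday of each month.
3rd Sunday of May 2017: May 21, 2017.
3rd Sunday of June 2017: June 18, 2017.
July 2017 — 3rd Sunday is July 16, 2017.
3rd Sunday of August 2017: August 20, 2017.
3rd Sunday of September 2017: September 17, 2017.
3rd Sunday of October 2017: October 15, 2017.
3rd Sunday of November 2017: November 19, 2017.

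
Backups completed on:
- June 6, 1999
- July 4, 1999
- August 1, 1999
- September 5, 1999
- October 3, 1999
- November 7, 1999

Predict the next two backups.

Gaps: 28, 28, 35, 28, 35 days — a mix of 28 and 35. Every date is a Sunday.
Each is the 1st Sunday of its month.
1st Sunday of December 1999: December 5, 1999.
January 2000 — 1st Sunday is January 2, 2000.

December 5, 1999; January 2, 2000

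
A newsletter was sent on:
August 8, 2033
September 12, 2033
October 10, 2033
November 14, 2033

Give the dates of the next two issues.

Gaps: 35, 28, 35 days — a mix of 28 and 35. Every date is a Monday.
Each is the 2nd Monday of its month.
December 2033 — 2nd Monday is December 12, 2033.
2nd Monday of January 2034: January 9, 2034.

December 12, 2033; January 9, 2034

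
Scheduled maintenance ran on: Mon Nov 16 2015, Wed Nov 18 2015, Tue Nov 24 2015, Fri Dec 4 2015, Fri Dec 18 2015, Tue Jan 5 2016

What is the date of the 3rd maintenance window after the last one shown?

Intervals are 2, 6, 10, 14, 18 days — an arithmetic progression with common difference 4.
Next gap: 22 days. Tue Jan 5 2016 + 22 days = Wed Jan 27 2016.
Next gap: 26 days. Wed Jan 27 2016 + 26 days = Mon Feb 22 2016.
Next gap: 30 days. Mon Feb 22 2016 + 30 days = Wed Mar 23 2016.

Wed Mar 23 2016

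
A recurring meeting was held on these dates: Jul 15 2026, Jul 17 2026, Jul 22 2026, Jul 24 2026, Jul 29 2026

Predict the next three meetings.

Every event lands on a Wednesday or Friday (gaps cycle 2, 5, 2, 5).
So the schedule is: every Wednesday and Friday.
The following Friday is Jul 31 2026.
The following Wednesday is Aug 5 2026.
Next Friday: Aug 7 2026.

Jul 31 2026, Aug 5 2026, Aug 7 2026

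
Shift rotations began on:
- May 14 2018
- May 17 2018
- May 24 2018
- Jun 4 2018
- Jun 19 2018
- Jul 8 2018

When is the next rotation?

Gaps: 3, 7, 11, 15, 19 days — each gap is 4 larger than the previous one.
Next gap: 23 days. Jul 8 2018 + 23 days = Jul 31 2018.

Jul 31 2018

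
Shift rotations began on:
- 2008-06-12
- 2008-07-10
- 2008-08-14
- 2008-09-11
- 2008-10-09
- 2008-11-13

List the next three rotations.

2008-12-11, 2009-01-08, 2009-02-12

All dates are Thursdays, 28, 35, 28, 28, 35 days apart.
Specifically, the 2nd Thursday of each month.
December 2008 — 2nd Thursday is 2008-12-11.
2nd Thursday of January 2009: 2009-01-08.
February 2009 — 2nd Thursday is 2009-02-12.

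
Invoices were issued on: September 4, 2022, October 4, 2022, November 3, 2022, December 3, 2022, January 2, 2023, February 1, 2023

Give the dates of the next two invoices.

March 3, 2023; April 2, 2023

The spacing is 30, 30, 30, 30, 30 days — always 30 days.
February 1, 2023 + 30 days = March 3, 2023.
March 3, 2023 + 30 days = April 2, 2023.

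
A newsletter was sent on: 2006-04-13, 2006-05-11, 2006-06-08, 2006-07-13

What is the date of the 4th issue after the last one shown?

All dates are Thursdays, 28, 28, 35 days apart.
Specifically, the 2nd Thursday of each month.
August 2006 — 2nd Thursday is 2006-08-10.
September 2006 — 2nd Thursday is 2006-09-14.
2nd Thursday of October 2006: 2006-10-12.
November 2006 — 2nd Thursday is 2006-11-09.

2006-11-09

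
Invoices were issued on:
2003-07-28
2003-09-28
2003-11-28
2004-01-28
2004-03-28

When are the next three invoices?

2004-05-28, 2004-07-28, 2004-09-28

The day-of-month is always 28 (62, 61, 61, 60 days between events).
So this recurs on the 28th of every 2 months.
May 2004: 2004-05-28.
Next: July 2004 → 2004-07-28.
Next: September 2004 → 2004-09-28.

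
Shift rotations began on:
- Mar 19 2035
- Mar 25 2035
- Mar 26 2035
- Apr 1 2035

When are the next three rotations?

Apr 2 2035, Apr 8 2035, Apr 9 2035

The gap pattern 6, 1, 6 repeats every 2 events.
These are the Mondays and Sundays of each week.
Next Monday: Apr 2 2035.
The following Sunday is Apr 8 2035.
The following Monday is Apr 9 2035.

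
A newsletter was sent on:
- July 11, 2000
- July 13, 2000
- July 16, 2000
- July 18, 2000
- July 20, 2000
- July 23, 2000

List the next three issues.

Gaps: 2, 3, 2, 2, 3 days — not constant, but cyclic with period 3.
The events fall on every Tuesday, Thursday and Sunday.
The following Tuesday is July 25, 2000.
The following Thursday is July 27, 2000.
The following Sunday is July 30, 2000.

July 25, 2000; July 27, 2000; July 30, 2000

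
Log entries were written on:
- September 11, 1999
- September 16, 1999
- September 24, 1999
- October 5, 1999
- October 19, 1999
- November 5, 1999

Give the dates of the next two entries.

November 25, 1999; December 18, 1999

Gaps: 5, 8, 11, 14, 17 days — each gap is 3 larger than the previous one.
Next gap: 20 days. November 5, 1999 + 20 days = November 25, 1999.
Next gap: 23 days. November 25, 1999 + 23 days = December 18, 1999.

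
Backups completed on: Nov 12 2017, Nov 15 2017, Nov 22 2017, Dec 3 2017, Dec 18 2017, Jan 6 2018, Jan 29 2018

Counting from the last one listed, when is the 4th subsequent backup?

The spacing grows by 4 each time: 3, 7, 11, 15, 19, 23 days.
Next gap: 27 days. Jan 29 2018 + 27 days = Feb 25 2018.
Next gap: 31 days. Feb 25 2018 + 31 days = Mar 28 2018.
Next gap: 35 days. Mar 28 2018 + 35 days = May 2 2018.
Next gap: 39 days. May 2 2018 + 39 days = Jun 10 2018.

Jun 10 2018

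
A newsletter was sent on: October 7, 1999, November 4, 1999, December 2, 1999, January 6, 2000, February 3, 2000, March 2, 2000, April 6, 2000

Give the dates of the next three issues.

All dates are Thursdays, 28, 28, 35, 28, 28, 35 days apart.
Specifically, the 1st Thursday of each month.
1st Thursday of May 2000: May 4, 2000.
1st Thursday of June 2000: June 1, 2000.
July 2000 — 1st Thursday is July 6, 2000.

May 4, 2000; June 1, 2000; July 6, 2000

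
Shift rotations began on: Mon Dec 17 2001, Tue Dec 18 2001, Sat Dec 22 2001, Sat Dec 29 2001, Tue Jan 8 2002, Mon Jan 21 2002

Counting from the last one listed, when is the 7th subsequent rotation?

Mon Jul 15 2002

Gaps: 1, 4, 7, 10, 13 days — each gap is 3 larger than the previous one.
Next gap: 16 days. Mon Jan 21 2002 + 16 days = Wed Feb 6 2002.
Next gap: 19 days. Wed Feb 6 2002 + 19 days = Mon Feb 25 2002.
Next gap: 22 days. Mon Feb 25 2002 + 22 days = Tue Mar 19 2002.
Next gap: 25 days. Tue Mar 19 2002 + 25 days = Sat Apr 13 2002.
Next gap: 28 days. Sat Apr 13 2002 + 28 days = Sat May 11 2002.
Next gap: 31 days. Sat May 11 2002 + 31 days = Tue Jun 11 2002.
Next gap: 34 days. Tue Jun 11 2002 + 34 days = Mon Jul 15 2002.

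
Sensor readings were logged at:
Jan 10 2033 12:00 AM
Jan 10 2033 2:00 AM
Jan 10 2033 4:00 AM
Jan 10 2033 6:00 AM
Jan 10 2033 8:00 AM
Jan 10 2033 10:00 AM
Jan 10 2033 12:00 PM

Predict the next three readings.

Gaps: 2, 2, 2, 2, 2, 2 hours — each event is 2 hours after the previous one.
Jan 10 2033 12:00 PM + 2 h = Jan 10 2033 2:00 PM.
Jan 10 2033 2:00 PM + 2 h = Jan 10 2033 4:00 PM.
Jan 10 2033 4:00 PM + 2 h = Jan 10 2033 6:00 PM.

Jan 10 2033 2:00 PM, Jan 10 2033 4:00 PM, Jan 10 2033 6:00 PM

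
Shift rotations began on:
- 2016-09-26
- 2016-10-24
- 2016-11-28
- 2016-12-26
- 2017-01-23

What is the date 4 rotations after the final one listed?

2017-05-22

Gaps: 28, 35, 28, 28 days — a mix of 28 and 35. Every date is a Monday.
Each is the 4th Monday of its month.
4th Monday of February 2017: 2017-02-27.
4th Monday of March 2017: 2017-03-27.
4th Monday of April 2017: 2017-04-24.
May 2017 — 4th Monday is 2017-05-22.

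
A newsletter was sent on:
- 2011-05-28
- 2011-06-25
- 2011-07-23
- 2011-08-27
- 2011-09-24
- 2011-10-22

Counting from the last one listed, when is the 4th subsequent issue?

All dates are Saturdays, 28, 28, 35, 28, 28 days apart.
Specifically, the 4th Saturday of each month.
4th Saturday of November 2011: 2011-11-26.
4th Saturday of December 2011: 2011-12-24.
4th Saturday of January 2012: 2012-01-28.
4th Saturday of February 2012: 2012-02-25.

2012-02-25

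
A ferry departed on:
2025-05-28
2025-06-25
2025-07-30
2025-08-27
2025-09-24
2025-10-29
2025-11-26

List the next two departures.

2025-12-31, 2026-01-28

These are Wednesdays with 28, 35, 28, 28, 35, 28-day gaps.
Each is the final Wednesday of its month — 2025-07-30 is past the 28th, so '4th Wednesday' doesn't fit.
December 2025 ends with Wednesday 2025-12-31.
January 2026 ends with Wednesday 2026-01-28.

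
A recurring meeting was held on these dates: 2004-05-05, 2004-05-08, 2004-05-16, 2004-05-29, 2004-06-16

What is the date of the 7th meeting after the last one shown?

2005-03-09

Gaps: 3, 8, 13, 18 days — each gap is 5 larger than the previous one.
Next gap: 23 days. 2004-06-16 + 23 days = 2004-07-09.
Next gap: 28 days. 2004-07-09 + 28 days = 2004-08-06.
Next gap: 33 days. 2004-08-06 + 33 days = 2004-09-08.
Next gap: 38 days. 2004-09-08 + 38 days = 2004-10-16.
Next gap: 43 days. 2004-10-16 + 43 days = 2004-11-28.
Next gap: 48 days. 2004-11-28 + 48 days = 2005-01-15.
Next gap: 53 days. 2005-01-15 + 53 days = 2005-03-09.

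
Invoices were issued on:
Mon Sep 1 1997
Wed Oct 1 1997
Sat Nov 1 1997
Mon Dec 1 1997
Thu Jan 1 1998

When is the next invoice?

Gaps: 30, 31, 30, 31 days — not constant. Every event is on the 1st of the month.
Pattern: the 1st of each month.
Next: February 1998 → Sun Feb 1 1998.

Sun Feb 1 1998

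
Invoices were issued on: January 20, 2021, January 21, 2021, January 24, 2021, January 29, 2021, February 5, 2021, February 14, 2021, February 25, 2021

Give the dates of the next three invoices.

March 10, 2021; March 25, 2021; April 11, 2021

Intervals are 1, 3, 5, 7, 9, 11 days — an arithmetic progression with common difference 2.
Next gap: 13 days. February 25, 2021 + 13 days = March 10, 2021.
Next gap: 15 days. March 10, 2021 + 15 days = March 25, 2021.
Next gap: 17 days. March 25, 2021 + 17 days = April 11, 2021.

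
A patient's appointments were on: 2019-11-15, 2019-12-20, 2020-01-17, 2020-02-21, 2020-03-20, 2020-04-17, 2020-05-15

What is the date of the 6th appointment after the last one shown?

2020-11-20

All dates are Fridays, 35, 28, 35, 28, 28, 28 days apart.
Specifically, the 3rd Friday of each month.
3rd Friday of June 2020: 2020-06-19.
July 2020 — 3rd Friday is 2020-07-17.
August 2020 — 3rd Friday is 2020-08-21.
September 2020 — 3rd Friday is 2020-09-18.
October 2020 — 3rd Friday is 2020-10-16.
3rd Friday of November 2020: 2020-11-20.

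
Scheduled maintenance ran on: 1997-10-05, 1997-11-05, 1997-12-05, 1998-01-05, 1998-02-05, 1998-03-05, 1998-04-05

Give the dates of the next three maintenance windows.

1998-05-05, 1998-06-05, 1998-07-05

The day-of-month is always 5 (31, 30, 31, 31, 28, 31 days between events).
So this recurs on the 5th of each month.
May 1998: 1998-05-05.
Next: June 1998 → 1998-06-05.
Next: July 1998 → 1998-07-05.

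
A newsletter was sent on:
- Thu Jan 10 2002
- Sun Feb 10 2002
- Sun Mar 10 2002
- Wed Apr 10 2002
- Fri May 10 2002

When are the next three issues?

Mon Jun 10 2002, Wed Jul 10 2002, Sat Aug 10 2002

Each date is the 10th; the gaps (31, 28, 31, 30) track the month lengths.
The rule is the 10th of each month.
June 2002: Mon Jun 10 2002.
Next: July 2002 → Wed Jul 10 2002.
August 2002: Sat Aug 10 2002.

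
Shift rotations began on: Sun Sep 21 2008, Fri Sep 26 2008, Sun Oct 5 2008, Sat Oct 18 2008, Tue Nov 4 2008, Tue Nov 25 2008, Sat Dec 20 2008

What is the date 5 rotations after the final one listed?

Intervals are 5, 9, 13, 17, 21, 25 days — an arithmetic progression with common difference 4.
Next gap: 29 days. Sat Dec 20 2008 + 29 days = Sun Jan 18 2009.
Next gap: 33 days. Sun Jan 18 2009 + 33 days = Fri Feb 20 2009.
Next gap: 37 days. Fri Feb 20 2009 + 37 days = Sun Mar 29 2009.
Next gap: 41 days. Sun Mar 29 2009 + 41 days = Sat May 9 2009.
Next gap: 45 days. Sat May 9 2009 + 45 days = Tue Jun 23 2009.

Tue Jun 23 2009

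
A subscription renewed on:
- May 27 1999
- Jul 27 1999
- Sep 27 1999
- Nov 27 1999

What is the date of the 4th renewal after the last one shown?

The day-of-month is always 27 (61, 62, 61 days between events).
So this recurs on the 27th of every 2 months.
Next: January 2000 → Jan 27 2000.
March 2000: Mar 27 2000.
May 2000: May 27 2000.
July 2000: Jul 27 2000.

Jul 27 2000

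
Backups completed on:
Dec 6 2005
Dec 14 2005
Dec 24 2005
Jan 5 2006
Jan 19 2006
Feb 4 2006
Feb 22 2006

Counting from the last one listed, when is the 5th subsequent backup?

Jun 22 2006

The spacing grows by 2 each time: 8, 10, 12, 14, 16, 18 days.
Next gap: 20 days. Feb 22 2006 + 20 days = Mar 14 2006.
Next gap: 22 days. Mar 14 2006 + 22 days = Apr 5 2006.
Next gap: 24 days. Apr 5 2006 + 24 days = Apr 29 2006.
Next gap: 26 days. Apr 29 2006 + 26 days = May 25 2006.
Next gap: 28 days. May 25 2006 + 28 days = Jun 22 2006.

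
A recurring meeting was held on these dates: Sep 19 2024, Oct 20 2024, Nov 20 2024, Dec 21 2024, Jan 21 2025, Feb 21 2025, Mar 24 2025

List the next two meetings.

Apr 24 2025, May 25 2025

Gaps between consecutive events: 31, 31, 31, 31, 31, 31 days — a constant 31-day interval.
Mar 24 2025 + 31 days = Apr 24 2025.
Apr 24 2025 + 31 days = May 25 2025.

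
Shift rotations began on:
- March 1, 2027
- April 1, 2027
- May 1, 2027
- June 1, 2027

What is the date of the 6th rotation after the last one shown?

Each date is the 1st; the gaps (31, 30, 31) track the month lengths.
The rule is the 1st of each month.
July 2027: July 1, 2027.
Next: August 2027 → August 1, 2027.
Next: September 2027 → September 1, 2027.
Next: October 2027 → October 1, 2027.
November 2027: November 1, 2027.
Next: December 2027 → December 1, 2027.

December 1, 2027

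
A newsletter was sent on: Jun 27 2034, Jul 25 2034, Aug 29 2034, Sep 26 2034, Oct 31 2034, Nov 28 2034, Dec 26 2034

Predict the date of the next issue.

Every date is a Tuesday; gaps 28, 35, 28, 35, 28, 28 days.
Each is the last Tuesday of its month (at least one falls on the 29th or later, ruling out '4th Tuesday').
Last Tuesday of January 2035: Jan 30 2035.

Jan 30 2035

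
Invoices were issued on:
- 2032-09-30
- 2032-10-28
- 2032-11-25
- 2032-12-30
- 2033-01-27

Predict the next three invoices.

All Thursdays; the gaps (28, 28, 35, 28) vary with month length.
This is the last Thursday of each month.
February 2033 ends with Thursday 2033-02-24.
Last Thursday of March 2033: 2033-03-31.
April 2033 ends with Thursday 2033-04-28.

2033-02-24, 2033-03-31, 2033-04-28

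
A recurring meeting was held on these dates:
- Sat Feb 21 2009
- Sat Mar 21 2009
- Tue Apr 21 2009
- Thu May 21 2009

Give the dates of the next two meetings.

Sun Jun 21 2009, Tue Jul 21 2009

Each date is the 21st; the gaps (28, 31, 30) track the month lengths.
The rule is the 21st of each month.
June 2009: Sun Jun 21 2009.
Next: July 2009 → Tue Jul 21 2009.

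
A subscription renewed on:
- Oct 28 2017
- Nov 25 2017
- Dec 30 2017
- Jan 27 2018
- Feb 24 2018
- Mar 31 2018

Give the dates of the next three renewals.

All Saturdays; the gaps (28, 35, 28, 28, 35) vary with month length.
This is the last Saturday of each month.
April 2018 ends with Saturday Apr 28 2018.
Last Saturday of May 2018: May 26 2018.
June 2018 ends with Saturday Jun 30 2018.

Apr 28 2018, May 26 2018, Jun 30 2018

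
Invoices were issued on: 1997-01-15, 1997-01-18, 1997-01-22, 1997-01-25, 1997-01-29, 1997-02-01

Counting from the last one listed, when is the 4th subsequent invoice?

Gaps: 3, 4, 3, 4, 3 days — not constant, but cyclic with period 2.
The events fall on every Wednesday and Saturday.
Next Wednesday: 1997-02-05.
The following Saturday is 1997-02-08.
The following Wednesday is 1997-02-12.
Next Saturday: 1997-02-15.

1997-02-15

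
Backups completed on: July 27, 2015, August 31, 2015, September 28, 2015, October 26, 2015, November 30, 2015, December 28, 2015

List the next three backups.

January 25, 2016; February 29, 2016; March 28, 2016

Every date is a Monday; gaps 35, 28, 28, 35, 28 days.
Each is the last Monday of its month (at least one falls on the 29th or later, ruling out '4th Monday').
January 2016 ends with Monday January 25, 2016.
February 2016 ends with Monday February 29, 2016.
March 2016 ends with Monday March 28, 2016.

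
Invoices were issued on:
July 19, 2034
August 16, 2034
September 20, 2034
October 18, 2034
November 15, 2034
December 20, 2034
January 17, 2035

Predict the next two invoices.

These are Wednesdays at 28- or 35-day spacing (28, 35, 28, 28, 35, 28).
The pattern: 3rd Wednesday of the month.
3rd Wednesday of February 2035: February 21, 2035.
March 2035 — 3rd Wednesday is March 21, 2035.

February 21, 2035; March 21, 2035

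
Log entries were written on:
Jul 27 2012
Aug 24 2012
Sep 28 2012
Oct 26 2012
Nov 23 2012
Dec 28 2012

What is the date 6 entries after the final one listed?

All dates are Fridays, 28, 35, 28, 28, 35 days apart.
Specifically, the 4th Friday of each month.
4th Friday of January 2013: Jan 25 2013.
February 2013 — 4th Friday is Feb 22 2013.
March 2013 — 4th Friday is Mar 22 2013.
4th Friday of April 2013: Apr 26 2013.
May 2013 — 4th Friday is May 24 2013.
June 2013 — 4th Friday is Jun 28 2013.

Jun 28 2013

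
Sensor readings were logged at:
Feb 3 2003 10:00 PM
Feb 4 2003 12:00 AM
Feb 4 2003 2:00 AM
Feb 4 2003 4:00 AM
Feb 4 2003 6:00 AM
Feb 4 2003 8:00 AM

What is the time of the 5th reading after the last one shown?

Spacing: 2, 2, 2, 2, 2 h — constant 2 h.
Feb 4 2003 8:00 AM + 2 h = Feb 4 2003 10:00 AM.
Feb 4 2003 10:00 AM + 2 h = Feb 4 2003 12:00 PM.
Feb 4 2003 12:00 PM + 2 h = Feb 4 2003 2:00 PM.
Feb 4 2003 2:00 PM + 2 h = Feb 4 2003 4:00 PM.
Feb 4 2003 4:00 PM + 2 h = Feb 4 2003 6:00 PM.

Feb 4 2003 6:00 PM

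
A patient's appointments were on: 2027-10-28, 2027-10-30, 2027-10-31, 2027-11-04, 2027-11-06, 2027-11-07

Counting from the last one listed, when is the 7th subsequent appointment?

2027-11-25

The gap pattern 2, 1, 4, 2, 1 repeats every 3 events.
These are the Thursdays, Saturdays and Sundays of each week.
Next Thursday: 2027-11-11.
The following Saturday is 2027-11-13.
Next Sunday: 2027-11-14.
The following Thursday is 2027-11-18.
Next Saturday: 2027-11-20.
The following Sunday is 2027-11-21.
Next Thursday: 2027-11-25.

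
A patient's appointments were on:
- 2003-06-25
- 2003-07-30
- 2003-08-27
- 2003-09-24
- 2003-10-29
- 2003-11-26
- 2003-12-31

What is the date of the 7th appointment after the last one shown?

2004-07-28

These are Wednesdays with 35, 28, 28, 35, 28, 35-day gaps.
Each is the final Wednesday of its month — 2003-07-30 is past the 28th, so '4th Wednesday' doesn't fit.
January 2004 ends with Wednesday 2004-01-28.
Last Wednesday of February 2004: 2004-02-25.
Last Wednesday of March 2004: 2004-03-31.
Last Wednesday of April 2004: 2004-04-28.
May 2004 ends with Wednesday 2004-05-26.
Last Wednesday of June 2004: 2004-06-30.
July 2004 ends with Wednesday 2004-07-28.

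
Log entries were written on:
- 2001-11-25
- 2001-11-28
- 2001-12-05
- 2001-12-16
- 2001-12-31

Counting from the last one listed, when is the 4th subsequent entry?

Gaps: 3, 7, 11, 15 days — each gap is 4 larger than the previous one.
Next gap: 19 days. 2001-12-31 + 19 days = 2002-01-19.
Next gap: 23 days. 2002-01-19 + 23 days = 2002-02-11.
Next gap: 27 days. 2002-02-11 + 27 days = 2002-03-10.
Next gap: 31 days. 2002-03-10 + 31 days = 2002-04-10.

2002-04-10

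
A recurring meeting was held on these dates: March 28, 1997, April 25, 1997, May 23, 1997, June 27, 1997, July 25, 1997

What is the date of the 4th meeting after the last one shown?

All dates are Fridays, 28, 28, 35, 28 days apart.
Specifically, the 4th Friday of each month.
4th Friday of August 1997: August 22, 1997.
September 1997 — 4th Friday is September 26, 1997.
4th Friday of October 1997: October 24, 1997.
4th Friday of November 1997: November 28, 1997.

November 28, 1997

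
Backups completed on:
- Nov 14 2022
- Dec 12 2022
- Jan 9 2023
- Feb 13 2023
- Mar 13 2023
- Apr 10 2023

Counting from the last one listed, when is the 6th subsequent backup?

Oct 9 2023

All dates are Mondays, 28, 28, 35, 28, 28 days apart.
Specifically, the 2nd Monday of each month.
2nd Monday of May 2023: May 8 2023.
June 2023 — 2nd Monday is Jun 12 2023.
2nd Monday of July 2023: Jul 10 2023.
August 2023 — 2nd Monday is Aug 14 2023.
2nd Monday of September 2023: Sep 11 2023.
October 2023 — 2nd Monday is Oct 9 2023.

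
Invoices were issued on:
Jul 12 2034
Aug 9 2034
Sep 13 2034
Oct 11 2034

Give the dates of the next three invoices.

These are Wednesdays at 28- or 35-day spacing (28, 35, 28).
The pattern: 2nd Wednesday of the month.
November 2034 — 2nd Wednesday is Nov 8 2034.
December 2034 — 2nd Wednesday is Dec 13 2034.
2nd Wednesday of January 2035: Jan 10 2035.

Nov 8 2034, Dec 13 2034, Jan 10 2035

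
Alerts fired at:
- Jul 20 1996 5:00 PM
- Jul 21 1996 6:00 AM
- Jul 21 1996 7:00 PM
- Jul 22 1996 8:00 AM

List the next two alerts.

Spacing: 13, 13, 13 h — constant 13 h.
Jul 22 1996 8:00 AM + 13 h = Jul 22 1996 9:00 PM.
Jul 22 1996 9:00 PM + 13 h = Jul 23 1996 10:00 AM.

Jul 22 1996 9:00 PM, Jul 23 1996 10:00 AM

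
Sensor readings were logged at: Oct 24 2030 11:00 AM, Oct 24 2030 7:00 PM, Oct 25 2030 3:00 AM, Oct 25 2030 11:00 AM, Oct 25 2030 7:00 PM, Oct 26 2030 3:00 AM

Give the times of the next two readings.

Gaps: 8, 8, 8, 8, 8 hours — each event is 8 hours after the previous one.
Oct 26 2030 3:00 AM + 8 h = Oct 26 2030 11:00 AM.
Oct 26 2030 11:00 AM + 8 h = Oct 26 2030 7:00 PM.

Oct 26 2030 11:00 AM, Oct 26 2030 7:00 PM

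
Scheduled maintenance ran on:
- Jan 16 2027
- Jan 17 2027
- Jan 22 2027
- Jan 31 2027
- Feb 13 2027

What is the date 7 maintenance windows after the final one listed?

Sep 4 2027

The spacing grows by 4 each time: 1, 5, 9, 13 days.
Next gap: 17 days. Feb 13 2027 + 17 days = Mar 2 2027.
Next gap: 21 days. Mar 2 2027 + 21 days = Mar 23 2027.
Next gap: 25 days. Mar 23 2027 + 25 days = Apr 17 2027.
Next gap: 29 days. Apr 17 2027 + 29 days = May 16 2027.
Next gap: 33 days. May 16 2027 + 33 days = Jun 18 2027.
Next gap: 37 days. Jun 18 2027 + 37 days = Jul 25 2027.
Next gap: 41 days. Jul 25 2027 + 41 days = Sep 4 2027.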